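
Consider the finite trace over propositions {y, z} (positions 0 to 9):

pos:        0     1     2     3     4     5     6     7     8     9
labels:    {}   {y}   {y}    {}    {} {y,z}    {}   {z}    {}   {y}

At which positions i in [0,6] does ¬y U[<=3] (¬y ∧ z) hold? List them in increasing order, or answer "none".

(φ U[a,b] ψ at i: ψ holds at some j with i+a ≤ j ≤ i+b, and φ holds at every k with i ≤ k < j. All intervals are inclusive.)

6

Evaluate at each i in [0,6]:
  i=0: ✗ (no rhs in [0,3])
  i=1: ✗ (no rhs in [1,4])
  i=2: ✗ (no rhs in [2,5])
  i=3: ✗ (no rhs in [3,6])
  i=4: ✗ (lhs fails at k=5 before rhs at j=7)
  i=5: ✗ (lhs fails at k=5 before rhs at j=7)
  i=6: ✓ (rhs at j=7; lhs holds on [6,6])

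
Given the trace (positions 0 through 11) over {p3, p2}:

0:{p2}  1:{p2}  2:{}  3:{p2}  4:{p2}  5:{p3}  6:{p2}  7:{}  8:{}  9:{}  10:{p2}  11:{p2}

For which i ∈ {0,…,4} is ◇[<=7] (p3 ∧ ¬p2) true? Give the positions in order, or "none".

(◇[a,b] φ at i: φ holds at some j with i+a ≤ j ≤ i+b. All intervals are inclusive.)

0, 1, 2, 3, 4

Evaluate at each i in [0,4]:
  i=0: ✓ (witness j=5)
  i=1: ✓ (witness j=5)
  i=2: ✓ (witness j=5)
  i=3: ✓ (witness j=5)
  i=4: ✓ (witness j=5)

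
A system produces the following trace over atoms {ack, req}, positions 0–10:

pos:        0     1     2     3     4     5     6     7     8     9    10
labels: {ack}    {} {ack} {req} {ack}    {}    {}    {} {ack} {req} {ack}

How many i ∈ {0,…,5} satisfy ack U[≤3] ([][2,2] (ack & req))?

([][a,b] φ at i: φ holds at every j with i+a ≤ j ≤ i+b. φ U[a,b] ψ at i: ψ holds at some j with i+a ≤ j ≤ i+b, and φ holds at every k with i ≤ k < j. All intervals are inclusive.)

Evaluate at each i in [0,5]:
  i=0: ✗ (no rhs in [0,3])
  i=1: ✗ (no rhs in [1,4])
  i=2: ✗ (no rhs in [2,5])
  i=3: ✗ (no rhs in [3,6])
  i=4: ✗ (no rhs in [4,7])
  i=5: ✗ (no rhs in [5,8])
Positions where it holds: {} → 0.

0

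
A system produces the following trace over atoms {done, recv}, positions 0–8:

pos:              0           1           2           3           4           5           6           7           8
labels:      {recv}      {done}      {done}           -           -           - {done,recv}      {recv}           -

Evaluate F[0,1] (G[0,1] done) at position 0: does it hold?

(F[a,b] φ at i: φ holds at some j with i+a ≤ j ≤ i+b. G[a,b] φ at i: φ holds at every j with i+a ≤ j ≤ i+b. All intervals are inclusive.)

Check G[0,1] done at each j in [0,1]:
  j=0: fails at 0
  j=1: holds on [1,2]
Found at j=1 → formula holds.

Yes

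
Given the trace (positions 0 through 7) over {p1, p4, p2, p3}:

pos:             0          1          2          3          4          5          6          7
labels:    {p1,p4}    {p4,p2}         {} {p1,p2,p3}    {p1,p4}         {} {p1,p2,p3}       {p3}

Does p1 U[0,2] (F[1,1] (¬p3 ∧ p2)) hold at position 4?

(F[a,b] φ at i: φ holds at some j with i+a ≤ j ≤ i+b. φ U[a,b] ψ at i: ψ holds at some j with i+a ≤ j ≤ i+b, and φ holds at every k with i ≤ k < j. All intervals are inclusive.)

Does not hold

Need some j in [4,6] with F[1,1] (¬p3 ∧ p2), and p1 at every k in [4,j-1].
  j=4: F[1,1] (¬p3 ∧ p2) — fails (none in [5,5]).
  j=5: F[1,1] (¬p3 ∧ p2) — fails (none in [6,6]).
  j=6: F[1,1] (¬p3 ∧ p2) — fails (none in [7,7]).
No j in the window works → until fails.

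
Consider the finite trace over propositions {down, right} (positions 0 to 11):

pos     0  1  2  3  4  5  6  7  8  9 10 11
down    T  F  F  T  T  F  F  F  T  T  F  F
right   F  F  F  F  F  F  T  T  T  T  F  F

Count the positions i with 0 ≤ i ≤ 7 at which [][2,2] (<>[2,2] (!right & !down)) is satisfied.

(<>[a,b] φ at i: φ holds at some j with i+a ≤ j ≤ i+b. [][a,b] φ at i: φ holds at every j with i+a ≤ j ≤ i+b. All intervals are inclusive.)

Evaluate at each i in [0,7]:
  i=0: ✗ (fails at j=2)
  i=1: ✓ (all of [3,3])
  i=2: ✗ (fails at j=4)
  i=3: ✗ (fails at j=5)
  i=4: ✗ (fails at j=6)
  i=5: ✗ (fails at j=7)
  i=6: ✓ (all of [8,8])
  i=7: ✓ (all of [9,9])
Positions where it holds: {1, 6, 7} → 3.

3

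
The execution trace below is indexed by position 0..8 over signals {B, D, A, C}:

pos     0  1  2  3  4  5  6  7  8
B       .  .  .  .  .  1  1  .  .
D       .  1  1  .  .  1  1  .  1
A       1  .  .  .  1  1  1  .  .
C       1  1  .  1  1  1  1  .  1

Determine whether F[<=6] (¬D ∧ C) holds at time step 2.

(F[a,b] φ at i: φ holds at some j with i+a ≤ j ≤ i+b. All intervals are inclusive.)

Check (¬D ∧ C) at each j in [2,8]:
  j=2: false
  j=3: true
  j=4: true
  j=5: false
  j=6: false
  j=7: false
  j=8: false
Found at j=3 → formula holds.

Holds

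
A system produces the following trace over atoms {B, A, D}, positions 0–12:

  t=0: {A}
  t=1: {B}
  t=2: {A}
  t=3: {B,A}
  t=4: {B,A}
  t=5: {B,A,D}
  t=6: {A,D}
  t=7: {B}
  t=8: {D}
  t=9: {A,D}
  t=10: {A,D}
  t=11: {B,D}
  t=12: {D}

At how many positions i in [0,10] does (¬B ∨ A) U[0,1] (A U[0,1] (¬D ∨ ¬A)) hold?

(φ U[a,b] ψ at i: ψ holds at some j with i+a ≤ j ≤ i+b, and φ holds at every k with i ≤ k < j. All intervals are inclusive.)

Evaluate at each i in [0,10]:
  i=0: ✓ (rhs at j=0)
  i=1: ✓ (rhs at j=1)
  i=2: ✓ (rhs at j=2)
  i=3: ✓ (rhs at j=3)
  i=4: ✓ (rhs at j=4)
  i=5: ✓ (rhs at j=6; lhs holds on [5,5])
  i=6: ✓ (rhs at j=6)
  i=7: ✓ (rhs at j=7)
  i=8: ✓ (rhs at j=8)
  i=9: ✓ (rhs at j=10; lhs holds on [9,9])
  i=10: ✓ (rhs at j=10)
Positions where it holds: {0, 1, 2, 3, 4, 5, 6, 7, 8, 9, 10} → 11.

11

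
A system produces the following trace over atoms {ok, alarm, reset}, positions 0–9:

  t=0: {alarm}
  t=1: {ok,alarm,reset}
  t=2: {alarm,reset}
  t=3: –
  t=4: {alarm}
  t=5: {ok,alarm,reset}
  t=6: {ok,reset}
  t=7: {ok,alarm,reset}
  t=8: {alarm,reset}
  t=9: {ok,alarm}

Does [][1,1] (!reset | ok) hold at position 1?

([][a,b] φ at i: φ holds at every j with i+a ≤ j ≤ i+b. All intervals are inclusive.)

Check (!reset | ok) at every j in [2,2]:
  j=2: false
Fails at j=2 → formula fails.

No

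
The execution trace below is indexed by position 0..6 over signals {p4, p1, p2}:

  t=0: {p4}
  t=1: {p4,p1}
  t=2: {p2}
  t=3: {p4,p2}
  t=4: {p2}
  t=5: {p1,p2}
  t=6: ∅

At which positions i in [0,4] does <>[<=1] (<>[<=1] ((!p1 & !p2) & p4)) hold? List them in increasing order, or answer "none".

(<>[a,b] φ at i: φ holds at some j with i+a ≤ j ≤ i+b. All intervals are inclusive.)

0

Evaluate at each i in [0,4]:
  i=0: ✓ (witness j=0)
  i=1: ✗ (none in [1,2])
  i=2: ✗ (none in [2,3])
  i=3: ✗ (none in [3,4])
  i=4: ✗ (none in [4,5])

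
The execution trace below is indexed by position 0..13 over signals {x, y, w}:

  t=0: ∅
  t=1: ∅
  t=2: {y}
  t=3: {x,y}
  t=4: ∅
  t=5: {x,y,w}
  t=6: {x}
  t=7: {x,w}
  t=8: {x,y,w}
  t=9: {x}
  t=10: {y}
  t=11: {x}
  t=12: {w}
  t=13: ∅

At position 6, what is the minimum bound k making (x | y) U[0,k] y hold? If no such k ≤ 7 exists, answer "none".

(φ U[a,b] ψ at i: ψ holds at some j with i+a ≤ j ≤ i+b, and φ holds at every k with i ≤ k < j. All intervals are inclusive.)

2

Need earliest j ≥ 6 with y, and (x | y) at every k in [6,j-1].
  j=6: rhs fails.
  j=7: rhs fails.
  j=8: rhs holds; lhs holds on [6,7]. k = 2.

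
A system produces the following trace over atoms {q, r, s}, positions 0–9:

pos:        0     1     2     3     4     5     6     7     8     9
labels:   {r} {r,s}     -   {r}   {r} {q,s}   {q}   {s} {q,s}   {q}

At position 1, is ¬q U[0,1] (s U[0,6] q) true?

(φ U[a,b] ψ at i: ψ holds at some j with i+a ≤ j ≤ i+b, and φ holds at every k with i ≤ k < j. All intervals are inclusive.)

Need some j in [1,2] with (s U[0,6] q), and ¬q at every k in [1,j-1].
  j=1: (s U[0,6] q) — fails.
  j=2: (s U[0,6] q) — fails.
No j in the window works → until fails.

Does not hold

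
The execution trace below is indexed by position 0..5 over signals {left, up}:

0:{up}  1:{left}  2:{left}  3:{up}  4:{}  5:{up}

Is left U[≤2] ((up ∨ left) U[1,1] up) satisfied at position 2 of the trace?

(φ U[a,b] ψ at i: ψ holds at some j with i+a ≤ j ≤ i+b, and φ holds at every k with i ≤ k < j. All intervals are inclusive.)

Need some j in [2,4] with ((up ∨ left) U[1,1] up), and left at every k in [2,j-1].
  j=2: ((up ∨ left) U[1,1] up) holds; no prefix to check → satisfied.

Yes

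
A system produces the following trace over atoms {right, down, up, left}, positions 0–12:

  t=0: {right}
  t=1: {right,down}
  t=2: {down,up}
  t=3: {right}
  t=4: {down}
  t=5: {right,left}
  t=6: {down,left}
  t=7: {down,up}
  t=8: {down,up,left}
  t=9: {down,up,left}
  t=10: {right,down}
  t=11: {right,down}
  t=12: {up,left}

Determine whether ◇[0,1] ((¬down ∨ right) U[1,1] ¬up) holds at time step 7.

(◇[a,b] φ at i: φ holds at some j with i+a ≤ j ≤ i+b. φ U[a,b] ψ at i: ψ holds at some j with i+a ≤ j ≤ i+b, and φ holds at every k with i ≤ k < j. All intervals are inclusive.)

False

Check ((¬down ∨ right) U[1,1] ¬up) at each j in [7,8]:
  j=7: fails
  j=8: fails
No position in the window satisfies it → formula fails.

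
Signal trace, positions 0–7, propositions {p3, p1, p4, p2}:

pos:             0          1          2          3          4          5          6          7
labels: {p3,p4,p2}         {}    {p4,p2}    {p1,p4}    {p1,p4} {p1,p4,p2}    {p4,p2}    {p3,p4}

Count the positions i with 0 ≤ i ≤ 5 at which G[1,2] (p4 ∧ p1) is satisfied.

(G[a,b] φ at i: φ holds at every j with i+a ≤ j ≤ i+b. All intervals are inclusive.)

2

Evaluate at each i in [0,5]:
  i=0: ✗ (fails at j=1)
  i=1: ✗ (fails at j=2)
  i=2: ✓ (all of [3,4])
  i=3: ✓ (all of [4,5])
  i=4: ✗ (fails at j=6)
  i=5: ✗ (fails at j=6)
Positions where it holds: {2, 3} → 2.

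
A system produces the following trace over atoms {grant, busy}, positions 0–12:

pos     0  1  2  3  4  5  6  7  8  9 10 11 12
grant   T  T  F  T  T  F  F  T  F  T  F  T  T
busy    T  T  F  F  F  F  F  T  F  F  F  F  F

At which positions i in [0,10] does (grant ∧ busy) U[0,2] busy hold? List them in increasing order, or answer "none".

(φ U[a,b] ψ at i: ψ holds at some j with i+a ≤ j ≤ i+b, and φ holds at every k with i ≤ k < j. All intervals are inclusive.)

Evaluate at each i in [0,10]:
  i=0: ✓ (rhs at j=0)
  i=1: ✓ (rhs at j=1)
  i=2: ✗ (no rhs in [2,4])
  i=3: ✗ (no rhs in [3,5])
  i=4: ✗ (no rhs in [4,6])
  i=5: ✗ (lhs fails at k=5 before rhs at j=7)
  i=6: ✗ (lhs fails at k=6 before rhs at j=7)
  i=7: ✓ (rhs at j=7)
  i=8: ✗ (no rhs in [8,10])
  i=9: ✗ (no rhs in [9,11])
  i=10: ✗ (no rhs in [10,12])

0, 1, 7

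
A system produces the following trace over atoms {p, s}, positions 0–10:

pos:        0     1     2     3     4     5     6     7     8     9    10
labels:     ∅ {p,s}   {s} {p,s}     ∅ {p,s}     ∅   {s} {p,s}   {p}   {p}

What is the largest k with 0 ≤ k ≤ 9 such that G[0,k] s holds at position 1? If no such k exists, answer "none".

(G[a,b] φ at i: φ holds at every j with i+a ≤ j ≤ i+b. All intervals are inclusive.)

s must hold from j=1 onward; find where it first fails.
  j=1: holds
  j=2: holds
  j=3: holds
  j=4: fails
Holds on [1,3], so largest k = 2.

2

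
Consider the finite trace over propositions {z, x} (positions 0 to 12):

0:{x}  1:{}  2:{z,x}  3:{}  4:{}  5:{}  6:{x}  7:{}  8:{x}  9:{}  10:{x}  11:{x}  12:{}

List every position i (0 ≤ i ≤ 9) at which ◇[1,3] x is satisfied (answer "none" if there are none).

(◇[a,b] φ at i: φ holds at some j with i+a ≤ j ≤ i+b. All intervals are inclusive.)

Evaluate at each i in [0,9]:
  i=0: ✓ (witness j=2)
  i=1: ✓ (witness j=2)
  i=2: ✗ (none in [3,5])
  i=3: ✓ (witness j=6)
  i=4: ✓ (witness j=6)
  i=5: ✓ (witness j=6)
  i=6: ✓ (witness j=8)
  i=7: ✓ (witness j=8)
  i=8: ✓ (witness j=10)
  i=9: ✓ (witness j=10)

0, 1, 3, 4, 5, 6, 7, 8, 9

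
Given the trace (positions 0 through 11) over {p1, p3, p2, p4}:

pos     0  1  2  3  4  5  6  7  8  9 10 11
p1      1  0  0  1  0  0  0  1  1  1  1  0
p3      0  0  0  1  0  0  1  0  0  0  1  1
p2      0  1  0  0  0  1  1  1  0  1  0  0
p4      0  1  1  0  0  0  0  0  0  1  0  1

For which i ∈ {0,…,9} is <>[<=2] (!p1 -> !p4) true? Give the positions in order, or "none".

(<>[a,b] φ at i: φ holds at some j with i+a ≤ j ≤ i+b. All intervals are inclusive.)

Evaluate at each i in [0,9]:
  i=0: ✓ (witness j=0)
  i=1: ✓ (witness j=3)
  i=2: ✓ (witness j=3)
  i=3: ✓ (witness j=3)
  i=4: ✓ (witness j=4)
  i=5: ✓ (witness j=5)
  i=6: ✓ (witness j=6)
  i=7: ✓ (witness j=7)
  i=8: ✓ (witness j=8)
  i=9: ✓ (witness j=9)

0, 1, 2, 3, 4, 5, 6, 7, 8, 9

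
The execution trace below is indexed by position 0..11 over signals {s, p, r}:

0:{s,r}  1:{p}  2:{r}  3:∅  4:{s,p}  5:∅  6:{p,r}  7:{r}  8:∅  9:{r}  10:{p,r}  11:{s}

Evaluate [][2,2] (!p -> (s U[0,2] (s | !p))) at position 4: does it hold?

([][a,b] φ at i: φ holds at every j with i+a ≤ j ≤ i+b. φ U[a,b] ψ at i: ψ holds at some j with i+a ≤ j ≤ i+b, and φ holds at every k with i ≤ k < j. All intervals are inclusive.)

Holds

Check (!p -> (s U[0,2] (s | !p))) at every j in [6,6]:
  j=6: antecedent false → ✓
All positions satisfy it → formula holds.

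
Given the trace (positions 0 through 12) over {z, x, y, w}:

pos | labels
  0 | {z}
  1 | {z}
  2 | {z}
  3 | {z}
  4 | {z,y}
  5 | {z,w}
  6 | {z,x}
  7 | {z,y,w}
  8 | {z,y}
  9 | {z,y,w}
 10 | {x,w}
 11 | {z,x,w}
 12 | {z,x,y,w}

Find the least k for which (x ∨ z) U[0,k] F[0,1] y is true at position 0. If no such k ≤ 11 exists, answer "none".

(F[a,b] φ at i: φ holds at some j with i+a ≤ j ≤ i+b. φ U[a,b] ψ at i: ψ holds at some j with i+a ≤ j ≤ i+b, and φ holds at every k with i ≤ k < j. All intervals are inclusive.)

Need earliest j ≥ 0 with F[0,1] y, and (x ∨ z) at every k in [0,j-1].
  j=0: rhs fails.
  j=1: rhs fails.
  j=2: rhs fails.
  j=3: rhs holds; lhs holds on [0,2]. k = 3.

3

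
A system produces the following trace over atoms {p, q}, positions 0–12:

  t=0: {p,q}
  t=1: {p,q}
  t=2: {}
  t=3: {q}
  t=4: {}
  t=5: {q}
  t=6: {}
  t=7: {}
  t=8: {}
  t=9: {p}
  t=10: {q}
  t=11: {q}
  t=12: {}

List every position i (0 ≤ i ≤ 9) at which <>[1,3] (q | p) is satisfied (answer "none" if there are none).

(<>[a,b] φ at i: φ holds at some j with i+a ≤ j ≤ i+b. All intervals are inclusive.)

0, 1, 2, 3, 4, 6, 7, 8, 9

Evaluate at each i in [0,9]:
  i=0: ✓ (witness j=1)
  i=1: ✓ (witness j=3)
  i=2: ✓ (witness j=3)
  i=3: ✓ (witness j=5)
  i=4: ✓ (witness j=5)
  i=5: ✗ (none in [6,8])
  i=6: ✓ (witness j=9)
  i=7: ✓ (witness j=9)
  i=8: ✓ (witness j=9)
  i=9: ✓ (witness j=10)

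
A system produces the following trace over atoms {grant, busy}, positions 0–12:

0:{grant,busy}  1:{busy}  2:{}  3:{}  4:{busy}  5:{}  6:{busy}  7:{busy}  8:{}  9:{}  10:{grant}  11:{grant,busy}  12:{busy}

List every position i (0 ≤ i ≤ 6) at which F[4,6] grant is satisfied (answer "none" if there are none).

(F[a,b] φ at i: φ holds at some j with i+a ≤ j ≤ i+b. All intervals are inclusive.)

Evaluate at each i in [0,6]:
  i=0: ✗ (none in [4,6])
  i=1: ✗ (none in [5,7])
  i=2: ✗ (none in [6,8])
  i=3: ✗ (none in [7,9])
  i=4: ✓ (witness j=10)
  i=5: ✓ (witness j=10)
  i=6: ✓ (witness j=10)

4, 5, 6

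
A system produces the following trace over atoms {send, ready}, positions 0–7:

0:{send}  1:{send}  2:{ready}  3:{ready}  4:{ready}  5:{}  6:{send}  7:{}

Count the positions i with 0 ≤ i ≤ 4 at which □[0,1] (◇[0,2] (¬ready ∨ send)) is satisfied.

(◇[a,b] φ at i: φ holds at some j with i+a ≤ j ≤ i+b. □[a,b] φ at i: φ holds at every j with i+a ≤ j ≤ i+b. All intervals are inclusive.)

3

Evaluate at each i in [0,4]:
  i=0: ✓ (all of [0,1])
  i=1: ✗ (fails at j=2)
  i=2: ✗ (fails at j=2)
  i=3: ✓ (all of [3,4])
  i=4: ✓ (all of [4,5])
Positions where it holds: {0, 3, 4} → 3.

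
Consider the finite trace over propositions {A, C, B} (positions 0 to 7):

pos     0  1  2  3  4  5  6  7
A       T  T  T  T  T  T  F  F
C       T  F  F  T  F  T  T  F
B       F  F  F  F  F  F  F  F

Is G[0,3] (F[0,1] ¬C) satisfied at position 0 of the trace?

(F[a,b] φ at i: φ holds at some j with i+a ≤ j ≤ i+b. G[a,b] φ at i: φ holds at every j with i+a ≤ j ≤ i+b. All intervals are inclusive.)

Check F[0,1] ¬C at every j in [0,3]:
  j=0: holds (witness at 1)
  j=1: holds (witness at 1)
  j=2: holds (witness at 2)
  j=3: holds (witness at 4)
All positions satisfy it → formula holds.

Yes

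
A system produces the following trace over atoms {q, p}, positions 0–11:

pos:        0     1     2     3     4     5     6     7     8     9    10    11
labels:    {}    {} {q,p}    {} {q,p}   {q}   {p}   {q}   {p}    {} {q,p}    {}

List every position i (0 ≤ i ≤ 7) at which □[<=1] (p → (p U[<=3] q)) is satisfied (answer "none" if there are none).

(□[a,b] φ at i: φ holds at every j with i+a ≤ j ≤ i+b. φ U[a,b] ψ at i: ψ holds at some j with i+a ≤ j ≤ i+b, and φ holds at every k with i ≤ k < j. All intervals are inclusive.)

0, 1, 2, 3, 4, 5, 6

Evaluate at each i in [0,7]:
  i=0: ✓ (all of [0,1])
  i=1: ✓ (all of [1,2])
  i=2: ✓ (all of [2,3])
  i=3: ✓ (all of [3,4])
  i=4: ✓ (all of [4,5])
  i=5: ✓ (all of [5,6])
  i=6: ✓ (all of [6,7])
  i=7: ✗ (fails at j=8)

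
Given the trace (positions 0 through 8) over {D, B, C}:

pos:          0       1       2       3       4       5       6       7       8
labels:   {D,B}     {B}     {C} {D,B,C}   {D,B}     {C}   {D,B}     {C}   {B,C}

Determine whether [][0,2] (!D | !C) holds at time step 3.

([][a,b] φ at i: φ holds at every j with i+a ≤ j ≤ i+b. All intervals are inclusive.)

Does not hold

Check (!D | !C) at every j in [3,5]:
  j=3: false
  j=4: true
  j=5: true
Fails at j=3 → formula fails.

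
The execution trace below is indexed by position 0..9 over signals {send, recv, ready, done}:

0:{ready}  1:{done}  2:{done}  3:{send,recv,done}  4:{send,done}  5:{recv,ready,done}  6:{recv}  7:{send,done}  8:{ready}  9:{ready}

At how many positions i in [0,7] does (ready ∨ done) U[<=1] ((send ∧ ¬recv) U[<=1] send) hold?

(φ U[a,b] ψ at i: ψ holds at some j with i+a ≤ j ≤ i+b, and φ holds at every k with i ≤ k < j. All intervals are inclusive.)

4

Evaluate at each i in [0,7]:
  i=0: ✗ (no rhs in [0,1])
  i=1: ✗ (no rhs in [1,2])
  i=2: ✓ (rhs at j=3; lhs holds on [2,2])
  i=3: ✓ (rhs at j=3)
  i=4: ✓ (rhs at j=4)
  i=5: ✗ (no rhs in [5,6])
  i=6: ✗ (lhs fails at k=6 before rhs at j=7)
  i=7: ✓ (rhs at j=7)
Positions where it holds: {2, 3, 4, 7} → 4.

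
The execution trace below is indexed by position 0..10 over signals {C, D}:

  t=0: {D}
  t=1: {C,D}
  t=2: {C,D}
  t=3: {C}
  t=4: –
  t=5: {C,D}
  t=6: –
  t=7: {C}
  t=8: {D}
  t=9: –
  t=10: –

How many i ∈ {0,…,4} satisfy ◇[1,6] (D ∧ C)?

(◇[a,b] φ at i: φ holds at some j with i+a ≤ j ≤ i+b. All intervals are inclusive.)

Evaluate at each i in [0,4]:
  i=0: ✓ (witness j=1)
  i=1: ✓ (witness j=2)
  i=2: ✓ (witness j=5)
  i=3: ✓ (witness j=5)
  i=4: ✓ (witness j=5)
Positions where it holds: {0, 1, 2, 3, 4} → 5.

5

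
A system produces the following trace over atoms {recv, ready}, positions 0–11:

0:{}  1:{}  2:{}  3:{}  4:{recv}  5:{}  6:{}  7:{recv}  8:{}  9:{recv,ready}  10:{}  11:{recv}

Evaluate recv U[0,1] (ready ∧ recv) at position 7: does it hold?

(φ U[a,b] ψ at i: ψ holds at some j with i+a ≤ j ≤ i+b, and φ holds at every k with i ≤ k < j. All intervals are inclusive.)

Does not hold

Need some j in [7,8] with (ready ∧ recv), and recv at every k in [7,j-1].
  j=7: (ready ∧ recv) false.
  j=8: (ready ∧ recv) false.
No j in the window works → until fails.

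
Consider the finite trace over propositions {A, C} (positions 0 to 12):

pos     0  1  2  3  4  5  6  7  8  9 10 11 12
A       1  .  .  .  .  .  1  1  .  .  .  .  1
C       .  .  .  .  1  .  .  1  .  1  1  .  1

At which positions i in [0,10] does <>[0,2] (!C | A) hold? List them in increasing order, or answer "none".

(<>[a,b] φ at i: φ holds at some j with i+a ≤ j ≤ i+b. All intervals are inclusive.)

Evaluate at each i in [0,10]:
  i=0: ✓ (witness j=0)
  i=1: ✓ (witness j=1)
  i=2: ✓ (witness j=2)
  i=3: ✓ (witness j=3)
  i=4: ✓ (witness j=5)
  i=5: ✓ (witness j=5)
  i=6: ✓ (witness j=6)
  i=7: ✓ (witness j=7)
  i=8: ✓ (witness j=8)
  i=9: ✓ (witness j=11)
  i=10: ✓ (witness j=11)

0, 1, 2, 3, 4, 5, 6, 7, 8, 9, 10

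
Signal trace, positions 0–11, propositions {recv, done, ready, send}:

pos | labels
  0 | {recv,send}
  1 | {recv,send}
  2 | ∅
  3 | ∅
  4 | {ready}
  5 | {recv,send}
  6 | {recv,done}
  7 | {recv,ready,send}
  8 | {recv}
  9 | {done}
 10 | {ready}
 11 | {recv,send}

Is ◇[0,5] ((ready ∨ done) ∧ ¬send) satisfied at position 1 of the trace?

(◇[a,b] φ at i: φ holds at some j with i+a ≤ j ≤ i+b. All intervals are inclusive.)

Yes

Check ((ready ∨ done) ∧ ¬send) at each j in [1,6]:
  j=1: false
  j=2: false
  j=3: false
  j=4: true
  j=5: false
  j=6: true
Found at j=4 → formula holds.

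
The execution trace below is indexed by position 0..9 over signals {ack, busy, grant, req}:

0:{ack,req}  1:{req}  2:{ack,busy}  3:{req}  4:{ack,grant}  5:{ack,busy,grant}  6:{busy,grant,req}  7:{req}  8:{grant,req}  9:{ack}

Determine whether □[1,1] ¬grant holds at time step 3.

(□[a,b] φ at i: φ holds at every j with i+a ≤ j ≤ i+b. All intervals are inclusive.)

Does not hold

Check ¬grant at every j in [4,4]:
  j=4: false
Fails at j=4 → formula fails.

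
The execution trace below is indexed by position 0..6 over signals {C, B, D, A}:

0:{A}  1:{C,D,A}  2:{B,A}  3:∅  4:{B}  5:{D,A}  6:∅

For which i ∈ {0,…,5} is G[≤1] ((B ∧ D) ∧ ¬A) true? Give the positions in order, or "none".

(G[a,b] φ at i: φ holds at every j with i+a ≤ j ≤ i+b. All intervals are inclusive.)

none

Evaluate at each i in [0,5]:
  i=0: ✗ (fails at j=0)
  i=1: ✗ (fails at j=1)
  i=2: ✗ (fails at j=2)
  i=3: ✗ (fails at j=3)
  i=4: ✗ (fails at j=4)
  i=5: ✗ (fails at j=5)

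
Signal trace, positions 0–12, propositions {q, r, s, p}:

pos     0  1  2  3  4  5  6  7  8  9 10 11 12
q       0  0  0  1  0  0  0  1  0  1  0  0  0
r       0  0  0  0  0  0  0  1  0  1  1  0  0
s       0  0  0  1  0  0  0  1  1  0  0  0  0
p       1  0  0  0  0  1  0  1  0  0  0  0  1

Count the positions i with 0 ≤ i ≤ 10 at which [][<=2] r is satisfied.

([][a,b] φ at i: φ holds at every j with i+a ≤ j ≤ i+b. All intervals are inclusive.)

0

Evaluate at each i in [0,10]:
  i=0: ✗ (fails at j=0)
  i=1: ✗ (fails at j=1)
  i=2: ✗ (fails at j=2)
  i=3: ✗ (fails at j=3)
  i=4: ✗ (fails at j=4)
  i=5: ✗ (fails at j=5)
  i=6: ✗ (fails at j=6)
  i=7: ✗ (fails at j=8)
  i=8: ✗ (fails at j=8)
  i=9: ✗ (fails at j=11)
  i=10: ✗ (fails at j=11)
Positions where it holds: {} → 0.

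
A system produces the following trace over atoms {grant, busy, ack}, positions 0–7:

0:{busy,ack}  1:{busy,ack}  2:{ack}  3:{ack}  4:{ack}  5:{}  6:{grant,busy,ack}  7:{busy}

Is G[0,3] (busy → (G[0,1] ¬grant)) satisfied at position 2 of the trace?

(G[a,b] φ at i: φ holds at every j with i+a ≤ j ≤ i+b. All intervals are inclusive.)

Yes

Check (busy → (G[0,1] ¬grant)) at every j in [2,5]:
  j=2: antecedent false → ✓
  j=3: antecedent false → ✓
  j=4: antecedent false → ✓
  j=5: antecedent false → ✓
All positions satisfy it → formula holds.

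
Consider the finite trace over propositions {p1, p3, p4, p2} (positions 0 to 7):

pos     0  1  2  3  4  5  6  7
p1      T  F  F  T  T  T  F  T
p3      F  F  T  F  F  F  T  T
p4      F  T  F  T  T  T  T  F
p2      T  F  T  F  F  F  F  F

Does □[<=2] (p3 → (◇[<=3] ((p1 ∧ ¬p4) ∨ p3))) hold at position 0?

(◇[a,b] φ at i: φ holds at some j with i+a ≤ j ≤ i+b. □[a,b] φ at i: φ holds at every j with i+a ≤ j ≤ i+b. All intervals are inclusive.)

Check (p3 → (◇[<=3] ((p1 ∧ ¬p4) ∨ p3))) at every j in [0,2]:
  j=0: antecedent false → ✓
  j=1: antecedent false → ✓
  j=2: antecedent true; consequent holds (witness at 2) → ✓
All positions satisfy it → formula holds.

Yes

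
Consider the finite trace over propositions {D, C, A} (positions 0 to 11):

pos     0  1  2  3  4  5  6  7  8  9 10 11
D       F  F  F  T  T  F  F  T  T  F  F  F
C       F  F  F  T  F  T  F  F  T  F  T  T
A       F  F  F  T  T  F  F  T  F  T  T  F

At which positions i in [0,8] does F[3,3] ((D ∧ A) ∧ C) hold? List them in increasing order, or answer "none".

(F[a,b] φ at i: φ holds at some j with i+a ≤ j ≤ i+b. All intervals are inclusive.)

Evaluate at each i in [0,8]:
  i=0: ✓ (witness j=3)
  i=1: ✗ (none in [4,4])
  i=2: ✗ (none in [5,5])
  i=3: ✗ (none in [6,6])
  i=4: ✗ (none in [7,7])
  i=5: ✗ (none in [8,8])
  i=6: ✗ (none in [9,9])
  i=7: ✗ (none in [10,10])
  i=8: ✗ (none in [11,11])

0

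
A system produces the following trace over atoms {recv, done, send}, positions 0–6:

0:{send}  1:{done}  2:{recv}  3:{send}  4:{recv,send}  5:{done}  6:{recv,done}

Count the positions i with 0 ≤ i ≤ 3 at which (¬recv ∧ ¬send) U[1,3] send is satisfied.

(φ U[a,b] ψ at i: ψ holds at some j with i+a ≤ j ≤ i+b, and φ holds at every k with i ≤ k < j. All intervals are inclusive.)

0

Evaluate at each i in [0,3]:
  i=0: ✗ (lhs fails at k=0 before rhs at j=3)
  i=1: ✗ (lhs fails at k=2 before rhs at j=3)
  i=2: ✗ (lhs fails at k=2 before rhs at j=3)
  i=3: ✗ (lhs fails at k=3 before rhs at j=4)
Positions where it holds: {} → 0.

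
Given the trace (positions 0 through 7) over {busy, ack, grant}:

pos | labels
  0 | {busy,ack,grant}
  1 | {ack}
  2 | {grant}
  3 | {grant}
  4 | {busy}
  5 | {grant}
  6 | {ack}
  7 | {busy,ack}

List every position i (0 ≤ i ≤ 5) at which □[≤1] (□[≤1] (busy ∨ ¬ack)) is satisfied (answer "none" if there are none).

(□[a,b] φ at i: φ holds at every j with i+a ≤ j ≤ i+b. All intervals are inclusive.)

2, 3

Evaluate at each i in [0,5]:
  i=0: ✗ (fails at j=0)
  i=1: ✗ (fails at j=1)
  i=2: ✓ (all of [2,3])
  i=3: ✓ (all of [3,4])
  i=4: ✗ (fails at j=5)
  i=5: ✗ (fails at j=5)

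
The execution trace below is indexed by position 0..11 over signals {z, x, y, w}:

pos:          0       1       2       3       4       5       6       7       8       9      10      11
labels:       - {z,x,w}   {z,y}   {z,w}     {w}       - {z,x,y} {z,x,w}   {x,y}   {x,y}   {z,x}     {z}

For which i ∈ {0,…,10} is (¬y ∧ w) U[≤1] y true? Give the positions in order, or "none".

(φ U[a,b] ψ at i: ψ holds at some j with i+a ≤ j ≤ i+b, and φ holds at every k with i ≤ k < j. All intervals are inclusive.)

Evaluate at each i in [0,10]:
  i=0: ✗ (no rhs in [0,1])
  i=1: ✓ (rhs at j=2; lhs holds on [1,1])
  i=2: ✓ (rhs at j=2)
  i=3: ✗ (no rhs in [3,4])
  i=4: ✗ (no rhs in [4,5])
  i=5: ✗ (lhs fails at k=5 before rhs at j=6)
  i=6: ✓ (rhs at j=6)
  i=7: ✓ (rhs at j=8; lhs holds on [7,7])
  i=8: ✓ (rhs at j=8)
  i=9: ✓ (rhs at j=9)
  i=10: ✗ (no rhs in [10,11])

1, 2, 6, 7, 8, 9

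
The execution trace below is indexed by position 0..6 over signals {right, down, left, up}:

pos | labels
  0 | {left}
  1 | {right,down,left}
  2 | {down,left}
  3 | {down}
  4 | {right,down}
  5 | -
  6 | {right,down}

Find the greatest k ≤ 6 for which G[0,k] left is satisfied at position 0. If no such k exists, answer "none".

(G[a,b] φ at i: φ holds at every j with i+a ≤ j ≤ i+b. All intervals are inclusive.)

left must hold from j=0 onward; find where it first fails.
  j=0: holds
  j=1: holds
  j=2: holds
  j=3: fails
Holds on [0,2], so largest k = 2.

2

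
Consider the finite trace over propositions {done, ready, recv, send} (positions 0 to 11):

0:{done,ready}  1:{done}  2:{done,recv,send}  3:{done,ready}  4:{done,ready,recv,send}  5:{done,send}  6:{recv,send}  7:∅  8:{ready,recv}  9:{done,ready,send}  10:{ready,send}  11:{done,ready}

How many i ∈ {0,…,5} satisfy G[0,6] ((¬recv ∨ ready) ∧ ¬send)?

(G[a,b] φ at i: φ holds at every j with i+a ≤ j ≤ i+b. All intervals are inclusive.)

0

Evaluate at each i in [0,5]:
  i=0: ✗ (fails at j=2)
  i=1: ✗ (fails at j=2)
  i=2: ✗ (fails at j=2)
  i=3: ✗ (fails at j=4)
  i=4: ✗ (fails at j=4)
  i=5: ✗ (fails at j=5)
Positions where it holds: {} → 0.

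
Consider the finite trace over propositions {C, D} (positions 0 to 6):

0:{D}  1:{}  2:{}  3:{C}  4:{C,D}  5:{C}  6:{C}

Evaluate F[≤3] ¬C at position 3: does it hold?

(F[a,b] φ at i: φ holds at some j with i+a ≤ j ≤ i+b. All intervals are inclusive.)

No

Check ¬C at each j in [3,6]:
  j=3: false
  j=4: false
  j=5: false
  j=6: false
No position in the window satisfies it → formula fails.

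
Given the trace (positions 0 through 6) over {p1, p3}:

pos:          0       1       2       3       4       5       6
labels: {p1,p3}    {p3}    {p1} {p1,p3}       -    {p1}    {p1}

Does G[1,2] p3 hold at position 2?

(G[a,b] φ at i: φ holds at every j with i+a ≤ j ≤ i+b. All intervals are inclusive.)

Check p3 at every j in [3,4]:
  j=3: true
  j=4: false
Fails at j=4 → formula fails.

False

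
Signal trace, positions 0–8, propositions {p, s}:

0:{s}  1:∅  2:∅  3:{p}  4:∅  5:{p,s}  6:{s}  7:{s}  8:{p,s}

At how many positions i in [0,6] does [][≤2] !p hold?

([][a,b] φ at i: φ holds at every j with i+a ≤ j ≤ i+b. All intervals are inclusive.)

Evaluate at each i in [0,6]:
  i=0: ✓ (all of [0,2])
  i=1: ✗ (fails at j=3)
  i=2: ✗ (fails at j=3)
  i=3: ✗ (fails at j=3)
  i=4: ✗ (fails at j=5)
  i=5: ✗ (fails at j=5)
  i=6: ✗ (fails at j=8)
Positions where it holds: {0} → 1.

1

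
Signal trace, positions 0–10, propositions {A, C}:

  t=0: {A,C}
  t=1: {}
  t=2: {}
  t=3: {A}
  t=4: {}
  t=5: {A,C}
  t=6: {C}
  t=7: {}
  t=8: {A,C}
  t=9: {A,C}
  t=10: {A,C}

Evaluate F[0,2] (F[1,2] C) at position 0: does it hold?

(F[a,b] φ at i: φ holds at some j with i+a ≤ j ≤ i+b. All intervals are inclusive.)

No

Check F[1,2] C at each j in [0,2]:
  j=0: fails (none in [1,2])
  j=1: fails (none in [2,3])
  j=2: fails (none in [3,4])
No position in the window satisfies it → formula fails.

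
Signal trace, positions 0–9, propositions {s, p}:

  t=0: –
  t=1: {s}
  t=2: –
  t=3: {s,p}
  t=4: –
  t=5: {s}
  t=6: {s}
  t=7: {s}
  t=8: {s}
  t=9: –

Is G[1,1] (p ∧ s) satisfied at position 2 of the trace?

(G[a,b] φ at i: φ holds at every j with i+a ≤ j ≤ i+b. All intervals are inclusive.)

Check (p ∧ s) at every j in [3,3]:
  j=3: true
All positions satisfy it → formula holds.

True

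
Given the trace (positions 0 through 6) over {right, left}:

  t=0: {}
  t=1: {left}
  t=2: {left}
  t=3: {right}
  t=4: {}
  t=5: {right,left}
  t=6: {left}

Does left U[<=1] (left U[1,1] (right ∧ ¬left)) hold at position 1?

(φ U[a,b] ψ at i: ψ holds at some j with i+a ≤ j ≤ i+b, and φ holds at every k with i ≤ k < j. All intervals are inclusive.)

True

Need some j in [1,2] with (left U[1,1] (right ∧ ¬left)), and left at every k in [1,j-1].
  j=1: (left U[1,1] (right ∧ ¬left)) — fails.
  j=2: (left U[1,1] (right ∧ ¬left)) holds; left holds at every k in [1,1] → satisfied.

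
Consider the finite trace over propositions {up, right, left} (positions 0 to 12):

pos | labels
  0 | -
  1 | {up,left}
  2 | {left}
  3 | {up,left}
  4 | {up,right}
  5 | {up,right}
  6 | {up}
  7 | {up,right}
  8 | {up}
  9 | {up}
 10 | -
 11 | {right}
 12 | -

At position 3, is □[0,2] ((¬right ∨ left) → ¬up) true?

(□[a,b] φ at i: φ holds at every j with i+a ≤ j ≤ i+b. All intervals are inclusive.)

Check ((¬right ∨ left) → ¬up) at every j in [3,5]:
  j=3: antecedent true; consequent false → ✗
  j=4: antecedent false → ✓
  j=5: antecedent false → ✓
Fails at j=3 → formula fails.

No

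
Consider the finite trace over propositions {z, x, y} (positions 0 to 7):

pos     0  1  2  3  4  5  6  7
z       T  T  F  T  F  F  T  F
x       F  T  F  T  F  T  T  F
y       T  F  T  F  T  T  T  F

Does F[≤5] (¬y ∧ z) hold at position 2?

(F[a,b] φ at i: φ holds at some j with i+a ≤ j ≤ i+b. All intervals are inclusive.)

Check (¬y ∧ z) at each j in [2,7]:
  j=2: false
  j=3: true
  j=4: false
  j=5: false
  j=6: false
  j=7: false
Found at j=3 → formula holds.

Yes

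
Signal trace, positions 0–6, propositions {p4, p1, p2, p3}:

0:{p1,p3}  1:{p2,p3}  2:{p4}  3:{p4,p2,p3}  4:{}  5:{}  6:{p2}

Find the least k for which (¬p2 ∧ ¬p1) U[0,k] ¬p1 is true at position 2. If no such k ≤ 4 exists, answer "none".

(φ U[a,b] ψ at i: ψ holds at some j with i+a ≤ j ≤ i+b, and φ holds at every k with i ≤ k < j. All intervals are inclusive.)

0

Need earliest j ≥ 2 with ¬p1, and (¬p2 ∧ ¬p1) at every k in [2,j-1].
  j=2: rhs holds (empty prefix). k = 0.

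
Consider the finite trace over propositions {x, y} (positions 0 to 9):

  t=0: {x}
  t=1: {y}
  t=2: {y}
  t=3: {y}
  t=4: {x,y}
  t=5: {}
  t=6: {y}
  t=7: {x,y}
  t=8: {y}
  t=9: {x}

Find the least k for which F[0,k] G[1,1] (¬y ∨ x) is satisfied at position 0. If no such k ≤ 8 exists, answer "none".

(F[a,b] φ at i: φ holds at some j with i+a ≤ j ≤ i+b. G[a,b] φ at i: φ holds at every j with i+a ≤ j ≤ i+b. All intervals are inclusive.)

3

Scan j = 0,1,… for G[1,1] (¬y ∨ x):
  j=0: fails
  j=1: fails
  j=2: fails
  j=3: holds
First hit at j=3, so smallest k = 3-0 = 3.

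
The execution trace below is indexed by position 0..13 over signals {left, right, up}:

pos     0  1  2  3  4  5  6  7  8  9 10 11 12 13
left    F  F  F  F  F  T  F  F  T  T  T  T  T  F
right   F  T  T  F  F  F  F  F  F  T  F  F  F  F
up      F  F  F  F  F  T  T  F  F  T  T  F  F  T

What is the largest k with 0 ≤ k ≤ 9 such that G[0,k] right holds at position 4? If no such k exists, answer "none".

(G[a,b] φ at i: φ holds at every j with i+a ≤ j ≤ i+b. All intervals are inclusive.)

right must hold from j=4 onward; find where it first fails.
  j=4: fails → no k works.

none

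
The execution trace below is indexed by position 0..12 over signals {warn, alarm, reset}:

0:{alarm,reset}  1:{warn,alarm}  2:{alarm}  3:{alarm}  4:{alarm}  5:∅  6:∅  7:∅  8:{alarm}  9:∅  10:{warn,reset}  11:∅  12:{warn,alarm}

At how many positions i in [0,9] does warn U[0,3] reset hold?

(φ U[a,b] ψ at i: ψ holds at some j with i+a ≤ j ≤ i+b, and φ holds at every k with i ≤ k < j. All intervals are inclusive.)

Evaluate at each i in [0,9]:
  i=0: ✓ (rhs at j=0)
  i=1: ✗ (no rhs in [1,4])
  i=2: ✗ (no rhs in [2,5])
  i=3: ✗ (no rhs in [3,6])
  i=4: ✗ (no rhs in [4,7])
  i=5: ✗ (no rhs in [5,8])
  i=6: ✗ (no rhs in [6,9])
  i=7: ✗ (lhs fails at k=7 before rhs at j=10)
  i=8: ✗ (lhs fails at k=8 before rhs at j=10)
  i=9: ✗ (lhs fails at k=9 before rhs at j=10)
Positions where it holds: {0} → 1.

1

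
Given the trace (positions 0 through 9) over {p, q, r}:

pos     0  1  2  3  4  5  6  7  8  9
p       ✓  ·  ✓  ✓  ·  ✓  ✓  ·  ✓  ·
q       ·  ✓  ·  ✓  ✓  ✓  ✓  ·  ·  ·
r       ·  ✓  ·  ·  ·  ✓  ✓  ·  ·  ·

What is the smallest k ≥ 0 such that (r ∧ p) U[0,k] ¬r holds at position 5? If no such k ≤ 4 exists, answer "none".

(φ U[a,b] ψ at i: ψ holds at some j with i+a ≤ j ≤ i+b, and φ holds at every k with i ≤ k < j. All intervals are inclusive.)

Need earliest j ≥ 5 with ¬r, and (r ∧ p) at every k in [5,j-1].
  j=5: rhs fails.
  j=6: rhs fails.
  j=7: rhs holds; lhs holds on [5,6]. k = 2.

2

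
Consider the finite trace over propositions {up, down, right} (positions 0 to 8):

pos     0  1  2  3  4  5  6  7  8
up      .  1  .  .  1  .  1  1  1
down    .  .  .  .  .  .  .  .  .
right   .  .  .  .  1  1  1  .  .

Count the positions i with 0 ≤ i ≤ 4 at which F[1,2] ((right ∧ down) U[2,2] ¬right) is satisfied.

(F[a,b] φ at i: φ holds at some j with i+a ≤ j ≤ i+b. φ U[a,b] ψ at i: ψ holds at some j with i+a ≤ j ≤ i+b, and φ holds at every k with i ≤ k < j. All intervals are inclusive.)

Evaluate at each i in [0,4]:
  i=0: ✗ (none in [1,2])
  i=1: ✗ (none in [2,3])
  i=2: ✗ (none in [3,4])
  i=3: ✗ (none in [4,5])
  i=4: ✗ (none in [5,6])
Positions where it holds: {} → 0.

0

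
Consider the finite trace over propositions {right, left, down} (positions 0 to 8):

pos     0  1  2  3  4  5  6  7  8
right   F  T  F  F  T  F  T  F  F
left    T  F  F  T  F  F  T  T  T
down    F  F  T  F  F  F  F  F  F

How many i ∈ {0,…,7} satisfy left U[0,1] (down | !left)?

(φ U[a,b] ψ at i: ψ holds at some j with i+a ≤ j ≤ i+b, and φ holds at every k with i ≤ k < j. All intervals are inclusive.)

6

Evaluate at each i in [0,7]:
  i=0: ✓ (rhs at j=1; lhs holds on [0,0])
  i=1: ✓ (rhs at j=1)
  i=2: ✓ (rhs at j=2)
  i=3: ✓ (rhs at j=4; lhs holds on [3,3])
  i=4: ✓ (rhs at j=4)
  i=5: ✓ (rhs at j=5)
  i=6: ✗ (no rhs in [6,7])
  i=7: ✗ (no rhs in [7,8])
Positions where it holds: {0, 1, 2, 3, 4, 5} → 6.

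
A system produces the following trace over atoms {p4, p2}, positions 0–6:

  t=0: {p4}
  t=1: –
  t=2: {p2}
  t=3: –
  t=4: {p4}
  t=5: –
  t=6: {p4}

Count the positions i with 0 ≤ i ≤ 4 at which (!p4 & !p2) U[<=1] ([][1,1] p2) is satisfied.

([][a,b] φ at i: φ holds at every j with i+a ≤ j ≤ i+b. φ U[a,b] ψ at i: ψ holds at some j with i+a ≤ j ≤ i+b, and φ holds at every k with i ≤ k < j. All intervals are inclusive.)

Evaluate at each i in [0,4]:
  i=0: ✗ (lhs fails at k=0 before rhs at j=1)
  i=1: ✓ (rhs at j=1)
  i=2: ✗ (no rhs in [2,3])
  i=3: ✗ (no rhs in [3,4])
  i=4: ✗ (no rhs in [4,5])
Positions where it holds: {1} → 1.

1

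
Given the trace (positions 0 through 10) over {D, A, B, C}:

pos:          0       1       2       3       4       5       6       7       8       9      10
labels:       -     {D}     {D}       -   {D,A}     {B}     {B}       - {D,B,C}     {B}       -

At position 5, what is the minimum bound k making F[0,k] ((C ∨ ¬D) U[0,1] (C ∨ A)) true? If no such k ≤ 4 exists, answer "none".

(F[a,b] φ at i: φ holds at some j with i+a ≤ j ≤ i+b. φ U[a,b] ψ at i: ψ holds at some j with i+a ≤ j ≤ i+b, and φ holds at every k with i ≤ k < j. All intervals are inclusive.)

2

Scan j = 5,6,… for ((C ∨ ¬D) U[0,1] (C ∨ A)):
  j=5: fails
  j=6: fails
  j=7: holds
First hit at j=7, so smallest k = 7-5 = 2.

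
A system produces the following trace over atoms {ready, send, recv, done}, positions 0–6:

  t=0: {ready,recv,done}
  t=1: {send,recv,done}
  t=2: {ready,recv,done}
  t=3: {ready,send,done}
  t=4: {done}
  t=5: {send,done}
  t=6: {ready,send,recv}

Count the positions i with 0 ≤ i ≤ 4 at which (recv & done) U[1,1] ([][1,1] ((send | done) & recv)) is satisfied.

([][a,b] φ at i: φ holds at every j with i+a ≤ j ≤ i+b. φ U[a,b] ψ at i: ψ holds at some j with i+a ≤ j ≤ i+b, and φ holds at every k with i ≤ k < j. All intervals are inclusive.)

Evaluate at each i in [0,4]:
  i=0: ✓ (rhs at j=1; lhs holds on [0,0])
  i=1: ✗ (no rhs in [2,2])
  i=2: ✗ (no rhs in [3,3])
  i=3: ✗ (no rhs in [4,4])
  i=4: ✗ (lhs fails at k=4 before rhs at j=5)
Positions where it holds: {0} → 1.

1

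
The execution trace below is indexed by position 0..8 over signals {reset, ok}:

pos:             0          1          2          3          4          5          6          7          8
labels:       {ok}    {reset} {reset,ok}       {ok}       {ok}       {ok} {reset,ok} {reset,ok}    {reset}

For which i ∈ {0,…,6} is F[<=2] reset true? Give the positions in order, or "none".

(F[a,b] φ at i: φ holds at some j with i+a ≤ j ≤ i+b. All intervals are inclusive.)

Evaluate at each i in [0,6]:
  i=0: ✓ (witness j=1)
  i=1: ✓ (witness j=1)
  i=2: ✓ (witness j=2)
  i=3: ✗ (none in [3,5])
  i=4: ✓ (witness j=6)
  i=5: ✓ (witness j=6)
  i=6: ✓ (witness j=6)

0, 1, 2, 4, 5, 6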